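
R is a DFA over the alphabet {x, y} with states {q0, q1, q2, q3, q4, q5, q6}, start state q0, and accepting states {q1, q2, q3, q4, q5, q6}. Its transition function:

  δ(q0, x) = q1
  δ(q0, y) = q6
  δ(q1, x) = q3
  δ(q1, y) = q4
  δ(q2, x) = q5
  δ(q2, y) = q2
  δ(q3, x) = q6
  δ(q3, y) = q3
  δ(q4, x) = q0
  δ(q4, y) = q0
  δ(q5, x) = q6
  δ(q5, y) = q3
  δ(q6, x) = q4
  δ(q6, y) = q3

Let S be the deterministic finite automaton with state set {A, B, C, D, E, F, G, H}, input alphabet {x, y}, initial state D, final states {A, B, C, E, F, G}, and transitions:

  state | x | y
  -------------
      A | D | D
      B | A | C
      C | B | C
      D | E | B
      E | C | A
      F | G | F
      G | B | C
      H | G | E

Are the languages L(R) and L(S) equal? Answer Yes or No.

Yes

Exploring the product automaton R × S from the start pair (q0, D), following both machines on each input symbol, reaches 5 state pairs: (q0, D), (q1, E), (q6, B), (q3, C), (q4, A).
R accepts in {q1, q2, q3, q4, q5, q6} and S accepts in {A, B, C, E, F, G}. In every reachable pair the two components are either both accepting — (q1, E), (q6, B), (q3, C), (q4, A) — or both non-accepting, so no string is accepted by exactly one of the machines: L(R) \ L(S) and L(S) \ L(R) are both empty.
Hence every string is accepted by R iff it is accepted by S, and the two languages coincide.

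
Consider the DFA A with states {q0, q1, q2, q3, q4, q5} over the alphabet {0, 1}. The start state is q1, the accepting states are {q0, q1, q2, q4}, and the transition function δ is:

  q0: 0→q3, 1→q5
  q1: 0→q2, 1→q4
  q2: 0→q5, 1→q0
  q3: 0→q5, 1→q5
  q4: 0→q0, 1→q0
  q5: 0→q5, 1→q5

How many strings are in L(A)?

The useful subgraph on states {q0, q1, q2, q4} is acyclic, so L(A) is finite; the longest accepting path visits 3 useful states, giving maximum string length 2.
Counting accepting paths from q1 by length: 1 of length 0, 2 of length 1, 3 of length 2. Total 6.

6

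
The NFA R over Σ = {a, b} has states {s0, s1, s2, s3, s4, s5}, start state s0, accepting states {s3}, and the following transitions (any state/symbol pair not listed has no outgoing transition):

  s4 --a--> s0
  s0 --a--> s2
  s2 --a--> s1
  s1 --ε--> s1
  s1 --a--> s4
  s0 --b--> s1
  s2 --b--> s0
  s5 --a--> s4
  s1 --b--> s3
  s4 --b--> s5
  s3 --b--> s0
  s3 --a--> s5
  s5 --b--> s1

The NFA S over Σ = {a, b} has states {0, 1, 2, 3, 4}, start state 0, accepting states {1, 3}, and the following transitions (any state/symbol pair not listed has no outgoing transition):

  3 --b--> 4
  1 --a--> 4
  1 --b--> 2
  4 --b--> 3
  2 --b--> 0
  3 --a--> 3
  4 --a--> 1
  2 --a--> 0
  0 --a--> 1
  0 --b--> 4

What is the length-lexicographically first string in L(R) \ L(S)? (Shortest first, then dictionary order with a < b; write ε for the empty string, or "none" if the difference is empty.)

abbb

The string abbb is accepted by R but not by S.
No shorter string lies in the difference, and abbb is the lexicographically first length-4 string in L(R) \ L(S).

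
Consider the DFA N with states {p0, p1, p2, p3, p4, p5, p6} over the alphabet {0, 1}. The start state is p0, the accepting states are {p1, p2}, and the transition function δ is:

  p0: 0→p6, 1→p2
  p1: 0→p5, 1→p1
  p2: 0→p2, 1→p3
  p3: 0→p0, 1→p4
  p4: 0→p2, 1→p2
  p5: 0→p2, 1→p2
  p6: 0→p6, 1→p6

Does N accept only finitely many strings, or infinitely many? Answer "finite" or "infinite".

State p2 is reachable from the start and can reach an accepting state, and it lies on the cycle p2 → p2.
Traversing that cycle any number of times yields accepted strings of unbounded length, so the language is infinite.

infinite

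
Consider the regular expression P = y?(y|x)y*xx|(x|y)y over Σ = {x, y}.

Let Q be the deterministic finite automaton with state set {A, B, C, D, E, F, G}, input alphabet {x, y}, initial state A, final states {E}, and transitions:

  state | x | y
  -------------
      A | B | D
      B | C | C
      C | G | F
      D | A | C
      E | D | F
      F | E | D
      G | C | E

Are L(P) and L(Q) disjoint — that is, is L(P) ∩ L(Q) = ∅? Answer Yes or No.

Converting the expression P to a DFA (subset construction, then merging equivalent states) gives the minimal DFA with states {p0, p1, p2, p3, p4, p5, p6, p7, p8, p9}, start state p0, accepting states {p4, p6, p9} and transitions p0: x→p1, y→p2; p1: x→p3, y→p4; p2: x→p5, y→p4; p3: x→p6, y→p7; p4: x→p3, y→p8; p5: x→p9, y→p8; p6: x→p7, y→p7; p7: x→p7, y→p7; p8: x→p3, y→p8; p9: x→p6, y→p7.
Exploring the product automaton P × Q from the start pair (p0, A), following both machines on each input symbol, reaches 24 state pairs: (p0, A), (p1, B), (p2, D), (p3, C), (p4, C), (p5, A), (p6, G), (p7, F), (p3, G), (p8, F), (p9, B), (p8, D), (p7, C), (p7, E), (p7, D), (p6, C), (p3, E), (p3, A), (p8, C), (p7, G), (p7, A), (p6, D), (p6, B), (p7, B).
P accepts in {p4, p6, p9} and Q accepts in {E}; no reachable pair has both components accepting, so no string drives both machines to acceptance simultaneously and L(P) ∩ L(Q) = ∅.
So no string is accepted by both, and the intersection is empty.

Yes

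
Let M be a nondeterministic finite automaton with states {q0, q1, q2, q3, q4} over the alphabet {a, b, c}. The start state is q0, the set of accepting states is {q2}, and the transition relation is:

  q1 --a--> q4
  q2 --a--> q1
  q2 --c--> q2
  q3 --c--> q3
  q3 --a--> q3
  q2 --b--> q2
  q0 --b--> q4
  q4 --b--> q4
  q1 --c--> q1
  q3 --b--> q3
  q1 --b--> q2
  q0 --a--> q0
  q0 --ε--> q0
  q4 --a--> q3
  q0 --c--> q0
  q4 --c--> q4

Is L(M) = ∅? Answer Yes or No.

Yes

The states reachable from the start state are {q0, q3, q4}.
None of the accepting states {q2} is reachable, so no string is accepted and L(M) = ∅.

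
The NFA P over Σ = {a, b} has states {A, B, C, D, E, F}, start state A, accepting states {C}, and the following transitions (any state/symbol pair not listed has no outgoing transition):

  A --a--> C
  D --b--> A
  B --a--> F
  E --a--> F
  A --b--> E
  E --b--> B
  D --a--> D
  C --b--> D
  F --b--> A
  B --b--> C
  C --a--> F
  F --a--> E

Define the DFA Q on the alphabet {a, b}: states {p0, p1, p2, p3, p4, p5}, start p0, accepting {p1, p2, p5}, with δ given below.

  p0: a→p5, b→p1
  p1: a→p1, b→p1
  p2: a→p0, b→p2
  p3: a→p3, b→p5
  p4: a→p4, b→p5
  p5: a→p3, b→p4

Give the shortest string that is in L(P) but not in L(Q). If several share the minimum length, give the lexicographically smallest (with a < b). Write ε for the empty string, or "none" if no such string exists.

The string aaba is accepted by P but not by Q.
No shorter string lies in the difference, and aaba is the lexicographically first length-4 string in L(P) \ L(Q).

aaba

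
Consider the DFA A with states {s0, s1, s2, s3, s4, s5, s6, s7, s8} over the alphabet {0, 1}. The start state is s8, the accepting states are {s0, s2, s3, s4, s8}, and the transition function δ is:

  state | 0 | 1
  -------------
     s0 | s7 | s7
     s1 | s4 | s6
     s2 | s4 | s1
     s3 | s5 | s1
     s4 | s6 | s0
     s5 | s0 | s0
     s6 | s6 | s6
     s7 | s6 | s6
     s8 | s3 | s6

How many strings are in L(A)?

The useful subgraph on states {s0, s1, s3, s4, s5, s8} is acyclic, so L(A) is finite; the longest accepting path visits 5 useful states, giving maximum string length 4.
Counting accepting paths from s8 by length: 1 of length 0, 1 of length 1, 3 of length 3, 1 of length 4. Total 6.

6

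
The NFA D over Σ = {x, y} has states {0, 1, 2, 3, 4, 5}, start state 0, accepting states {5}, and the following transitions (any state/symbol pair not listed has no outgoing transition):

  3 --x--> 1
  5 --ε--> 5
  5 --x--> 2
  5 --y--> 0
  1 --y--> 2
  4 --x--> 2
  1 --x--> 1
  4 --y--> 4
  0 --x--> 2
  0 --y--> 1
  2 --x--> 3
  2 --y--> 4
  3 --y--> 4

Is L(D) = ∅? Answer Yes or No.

Yes

The states reachable from the start state are {0, 1, 2, 3, 4}.
None of the accepting states {5} is reachable, so no string is accepted and L(D) = ∅.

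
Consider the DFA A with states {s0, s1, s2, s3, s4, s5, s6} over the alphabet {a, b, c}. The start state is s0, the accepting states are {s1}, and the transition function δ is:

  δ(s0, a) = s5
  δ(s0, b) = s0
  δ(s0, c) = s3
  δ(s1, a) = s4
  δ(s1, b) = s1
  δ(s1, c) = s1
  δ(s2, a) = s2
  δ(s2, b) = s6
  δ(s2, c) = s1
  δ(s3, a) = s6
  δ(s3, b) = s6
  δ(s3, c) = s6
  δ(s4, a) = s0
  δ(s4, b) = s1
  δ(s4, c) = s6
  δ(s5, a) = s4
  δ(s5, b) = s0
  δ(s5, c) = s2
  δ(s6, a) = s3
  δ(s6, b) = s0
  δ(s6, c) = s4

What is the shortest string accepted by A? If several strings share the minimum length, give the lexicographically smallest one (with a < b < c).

aab

A breadth-first search from s0 reaches an accepting state first via the path s0 → s5 → s4 → s1 on input aab.
No string of length < 3 is accepted (BFS exhausts all shorter strings without reaching an accepting state), and aab is the lexicographically least accepting string of length 3.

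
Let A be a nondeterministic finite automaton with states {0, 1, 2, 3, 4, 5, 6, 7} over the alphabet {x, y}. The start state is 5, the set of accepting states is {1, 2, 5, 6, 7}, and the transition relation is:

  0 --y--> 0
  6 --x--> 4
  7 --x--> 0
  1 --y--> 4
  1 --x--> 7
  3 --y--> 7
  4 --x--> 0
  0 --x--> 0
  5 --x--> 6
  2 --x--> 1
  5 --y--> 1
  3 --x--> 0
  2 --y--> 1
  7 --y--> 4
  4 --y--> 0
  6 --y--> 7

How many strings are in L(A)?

The useful subgraph on states {1, 5, 6, 7} is acyclic, so L(A) is finite; the longest accepting path visits 3 useful states, giving maximum string length 2.
Counting accepting paths from 5 by length: 1 of length 0, 2 of length 1, 2 of length 2. Total 5.

5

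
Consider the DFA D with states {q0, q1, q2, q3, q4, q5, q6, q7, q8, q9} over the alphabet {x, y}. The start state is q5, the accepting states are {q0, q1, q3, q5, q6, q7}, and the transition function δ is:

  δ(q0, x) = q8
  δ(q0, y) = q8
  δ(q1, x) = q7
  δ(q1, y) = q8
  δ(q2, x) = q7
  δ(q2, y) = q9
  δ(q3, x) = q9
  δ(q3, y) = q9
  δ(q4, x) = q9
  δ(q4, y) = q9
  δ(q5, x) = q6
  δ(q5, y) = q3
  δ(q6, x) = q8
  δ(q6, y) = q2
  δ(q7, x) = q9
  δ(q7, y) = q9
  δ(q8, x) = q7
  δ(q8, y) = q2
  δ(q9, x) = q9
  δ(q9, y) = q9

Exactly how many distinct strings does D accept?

6

The useful subgraph on states {q2, q3, q5, q6, q7, q8} is acyclic, so L(D) is finite; the longest accepting path visits 5 useful states, giving maximum string length 4.
Counting accepting paths from q5 by length: 1 of length 0, 2 of length 1, 2 of length 3, 1 of length 4. Total 6.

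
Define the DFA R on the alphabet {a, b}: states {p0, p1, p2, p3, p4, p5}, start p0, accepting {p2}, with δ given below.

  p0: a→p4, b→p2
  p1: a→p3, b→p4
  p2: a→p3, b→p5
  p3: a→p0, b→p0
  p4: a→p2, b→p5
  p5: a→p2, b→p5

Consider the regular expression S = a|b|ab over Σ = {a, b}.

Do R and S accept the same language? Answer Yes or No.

The string aa is accepted by R but rejected by S.
So L(R) ≠ L(S).

No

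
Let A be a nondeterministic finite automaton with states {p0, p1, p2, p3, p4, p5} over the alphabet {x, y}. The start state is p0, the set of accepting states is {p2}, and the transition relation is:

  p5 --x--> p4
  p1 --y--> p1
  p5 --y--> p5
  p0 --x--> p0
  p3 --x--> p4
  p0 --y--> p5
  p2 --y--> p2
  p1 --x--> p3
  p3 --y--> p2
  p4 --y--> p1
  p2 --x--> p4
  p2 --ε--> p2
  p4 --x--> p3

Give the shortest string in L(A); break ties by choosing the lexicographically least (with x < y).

yxxy

A breadth-first search from p0 reaches an accepting state first via the path p0 → p5 → p4 → p3 → p2 on input yxxy.
No string of length < 4 is accepted (BFS exhausts all shorter strings without reaching an accepting state), and yxxy is the lexicographically least accepting string of length 4.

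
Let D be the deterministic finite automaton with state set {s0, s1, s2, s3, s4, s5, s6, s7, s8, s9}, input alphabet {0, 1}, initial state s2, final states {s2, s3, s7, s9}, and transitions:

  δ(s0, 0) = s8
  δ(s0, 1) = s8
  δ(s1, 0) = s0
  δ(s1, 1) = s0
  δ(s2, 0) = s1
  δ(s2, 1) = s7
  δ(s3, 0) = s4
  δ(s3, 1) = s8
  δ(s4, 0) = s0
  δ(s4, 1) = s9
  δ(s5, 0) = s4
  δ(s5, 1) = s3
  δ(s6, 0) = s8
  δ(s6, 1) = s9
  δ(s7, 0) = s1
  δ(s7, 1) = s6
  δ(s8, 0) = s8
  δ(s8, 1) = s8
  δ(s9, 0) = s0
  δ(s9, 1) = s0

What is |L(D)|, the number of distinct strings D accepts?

The useful subgraph on states {s2, s6, s7, s9} is acyclic, so L(D) is finite; the longest accepting path visits 4 useful states, giving maximum string length 3.
Counting accepting paths from s2 by length: 1 of length 0, 1 of length 1, 1 of length 3. Total 3.

3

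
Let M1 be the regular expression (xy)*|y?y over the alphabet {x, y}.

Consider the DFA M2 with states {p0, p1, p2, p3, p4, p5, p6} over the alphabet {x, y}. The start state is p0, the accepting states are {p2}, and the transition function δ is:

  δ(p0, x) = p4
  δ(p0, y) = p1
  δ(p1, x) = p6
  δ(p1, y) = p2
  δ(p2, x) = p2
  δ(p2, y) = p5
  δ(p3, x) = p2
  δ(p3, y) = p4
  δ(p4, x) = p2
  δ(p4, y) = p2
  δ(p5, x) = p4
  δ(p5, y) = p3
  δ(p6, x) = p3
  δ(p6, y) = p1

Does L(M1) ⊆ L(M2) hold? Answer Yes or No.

The empty string ε is in L(M1) but not in L(M2).
So L(M1) ⊄ L(M2).

No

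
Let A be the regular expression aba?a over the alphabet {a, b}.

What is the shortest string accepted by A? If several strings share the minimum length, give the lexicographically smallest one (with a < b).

By inspection of the expression, no string of length less than 3 matches, and aba is the lexicographically first match of length 3.

aba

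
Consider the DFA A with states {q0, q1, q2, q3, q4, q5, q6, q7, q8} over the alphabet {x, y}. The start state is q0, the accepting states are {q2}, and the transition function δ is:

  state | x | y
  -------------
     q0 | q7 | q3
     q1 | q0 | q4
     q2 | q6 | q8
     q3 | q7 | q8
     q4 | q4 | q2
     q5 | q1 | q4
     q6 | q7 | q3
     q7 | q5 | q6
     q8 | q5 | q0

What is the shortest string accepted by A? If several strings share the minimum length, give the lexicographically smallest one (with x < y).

A breadth-first search from q0 reaches an accepting state first via the path q0 → q7 → q5 → q4 → q2 on input xxyy.
No string of length < 4 is accepted (BFS exhausts all shorter strings without reaching an accepting state), and xxyy is the lexicographically least accepting string of length 4.

xxyy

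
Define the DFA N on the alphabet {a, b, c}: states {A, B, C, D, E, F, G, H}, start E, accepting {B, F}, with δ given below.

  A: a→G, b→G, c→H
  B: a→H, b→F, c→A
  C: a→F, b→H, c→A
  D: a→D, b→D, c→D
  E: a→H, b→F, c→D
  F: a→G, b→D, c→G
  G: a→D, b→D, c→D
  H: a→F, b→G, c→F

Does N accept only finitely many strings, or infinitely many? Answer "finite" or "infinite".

finite

The useful states (reachable from E and able to reach an accepting state) are {E, F, H}.
Restricted to these states the transition graph has no cycle, so every accepting path has bounded length and L is finite.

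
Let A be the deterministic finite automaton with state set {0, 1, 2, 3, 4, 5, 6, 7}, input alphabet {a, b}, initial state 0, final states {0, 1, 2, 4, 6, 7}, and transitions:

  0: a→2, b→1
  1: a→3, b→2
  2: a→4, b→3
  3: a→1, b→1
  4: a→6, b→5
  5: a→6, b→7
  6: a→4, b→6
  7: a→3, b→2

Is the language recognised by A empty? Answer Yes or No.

The empty string ε is accepted: the run 0 ends in the accepting state 0.
Since at least one string is accepted, L(A) is not empty.

No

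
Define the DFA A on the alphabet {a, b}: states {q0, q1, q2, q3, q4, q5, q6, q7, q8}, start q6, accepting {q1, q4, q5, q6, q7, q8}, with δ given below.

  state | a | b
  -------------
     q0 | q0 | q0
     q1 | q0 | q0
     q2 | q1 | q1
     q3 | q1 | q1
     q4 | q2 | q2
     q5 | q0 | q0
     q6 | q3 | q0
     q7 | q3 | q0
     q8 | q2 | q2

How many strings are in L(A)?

3

The useful subgraph on states {q1, q3, q6} is acyclic, so L(A) is finite; the longest accepting path visits 3 useful states, giving maximum string length 2.
Counting accepting paths from q6 by length: 1 of length 0, 2 of length 2. Total 3.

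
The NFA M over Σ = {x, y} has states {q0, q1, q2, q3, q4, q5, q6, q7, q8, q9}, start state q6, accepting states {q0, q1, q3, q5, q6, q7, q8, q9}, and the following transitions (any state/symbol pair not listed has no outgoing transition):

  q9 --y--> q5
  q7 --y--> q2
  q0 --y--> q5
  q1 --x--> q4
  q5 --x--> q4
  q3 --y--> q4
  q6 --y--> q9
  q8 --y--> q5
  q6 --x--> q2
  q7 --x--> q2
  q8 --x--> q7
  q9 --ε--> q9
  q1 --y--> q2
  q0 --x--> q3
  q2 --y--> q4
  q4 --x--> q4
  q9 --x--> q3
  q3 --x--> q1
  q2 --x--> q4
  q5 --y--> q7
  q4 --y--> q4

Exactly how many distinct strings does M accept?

The useful subgraph on states {q1, q3, q5, q6, q7, q9} is acyclic, so L(M) is finite; the longest accepting path visits 4 useful states, giving maximum string length 3.
Counting accepting paths from q6 by length: 1 of length 0, 1 of length 1, 2 of length 2, 2 of length 3. Total 6.

6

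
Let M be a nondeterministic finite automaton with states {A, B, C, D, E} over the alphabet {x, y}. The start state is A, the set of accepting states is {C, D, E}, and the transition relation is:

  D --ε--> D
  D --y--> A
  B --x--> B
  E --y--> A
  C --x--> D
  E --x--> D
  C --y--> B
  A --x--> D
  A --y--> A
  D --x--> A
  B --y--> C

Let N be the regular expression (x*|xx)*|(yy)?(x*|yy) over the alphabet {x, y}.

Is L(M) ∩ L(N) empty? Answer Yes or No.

The string x is accepted by both M and N.
Hence L(M) ∩ L(N) ≠ ∅.

No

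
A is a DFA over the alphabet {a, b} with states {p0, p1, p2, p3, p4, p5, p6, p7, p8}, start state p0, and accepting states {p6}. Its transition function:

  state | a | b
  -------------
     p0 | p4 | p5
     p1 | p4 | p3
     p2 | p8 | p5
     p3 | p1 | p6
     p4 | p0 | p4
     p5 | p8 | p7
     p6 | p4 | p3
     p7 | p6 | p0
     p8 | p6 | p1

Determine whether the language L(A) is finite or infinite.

State p0 is reachable from the start and can reach an accepting state, and it lies on the cycle p0 → p4 → p0.
Traversing that cycle any number of times yields accepted strings of unbounded length, so the language is infinite.

infinite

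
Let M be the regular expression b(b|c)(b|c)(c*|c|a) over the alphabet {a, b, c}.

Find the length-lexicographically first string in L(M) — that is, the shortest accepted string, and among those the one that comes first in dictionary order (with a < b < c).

bbb

By inspection of the expression, no string of length less than 3 matches, and bbb is the lexicographically first match of length 3.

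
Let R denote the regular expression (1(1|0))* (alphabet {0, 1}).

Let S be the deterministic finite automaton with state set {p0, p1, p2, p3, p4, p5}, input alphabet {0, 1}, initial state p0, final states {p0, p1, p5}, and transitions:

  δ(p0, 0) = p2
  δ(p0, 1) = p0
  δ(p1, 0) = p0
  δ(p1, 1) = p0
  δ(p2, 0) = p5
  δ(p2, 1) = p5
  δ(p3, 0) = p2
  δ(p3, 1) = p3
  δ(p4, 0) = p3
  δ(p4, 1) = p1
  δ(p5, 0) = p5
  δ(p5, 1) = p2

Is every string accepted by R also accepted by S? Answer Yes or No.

The string 10 is in L(R) but not in L(S).
So L(R) ⊄ L(S).

No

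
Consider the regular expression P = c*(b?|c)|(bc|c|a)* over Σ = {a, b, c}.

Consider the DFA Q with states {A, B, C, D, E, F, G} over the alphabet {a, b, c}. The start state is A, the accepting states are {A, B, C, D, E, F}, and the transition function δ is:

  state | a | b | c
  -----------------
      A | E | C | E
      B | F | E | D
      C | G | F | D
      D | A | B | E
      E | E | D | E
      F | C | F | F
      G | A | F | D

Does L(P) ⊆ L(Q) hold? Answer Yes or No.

Yes

Converting the expression P to a DFA (subset construction, then merging equivalent states) gives the minimal DFA with states {p0, p1, p2, p3, p4}, start state p0, accepting states {p0, p1, p2} and transitions p0: a→p1, b→p2, c→p0; p1: a→p1, b→p3, c→p1; p2: a→p4, b→p4, c→p1; p3: a→p4, b→p4, c→p1; p4: a→p4, b→p4, c→p4.
Exploring the product automaton P × Q from the start pair (p0, A), following both machines on each input symbol, reaches 17 state pairs: (p0, A), (p1, E), (p2, C), (p0, E), (p3, D), (p4, G), (p4, F), (p1, D), (p2, D), (p4, A), (p4, B), (p4, D), (p4, C), (p1, A), (p3, B), (p4, E), (p3, C).
P accepts in {p0, p1, p2} and Q accepts in {A, B, C, D, E, F}. The reachable pairs whose P-component is accepting are (p0, A), (p1, E), (p2, C), (p0, E), (p1, D), (p2, D), (p1, A); in each of them the Q-component is accepting too, so the product for L(P) \ L(Q) (P-component accepting, Q-component rejecting) has no reachable accepting pair and the difference is empty.
Hence every string in L(P) is also in L(Q).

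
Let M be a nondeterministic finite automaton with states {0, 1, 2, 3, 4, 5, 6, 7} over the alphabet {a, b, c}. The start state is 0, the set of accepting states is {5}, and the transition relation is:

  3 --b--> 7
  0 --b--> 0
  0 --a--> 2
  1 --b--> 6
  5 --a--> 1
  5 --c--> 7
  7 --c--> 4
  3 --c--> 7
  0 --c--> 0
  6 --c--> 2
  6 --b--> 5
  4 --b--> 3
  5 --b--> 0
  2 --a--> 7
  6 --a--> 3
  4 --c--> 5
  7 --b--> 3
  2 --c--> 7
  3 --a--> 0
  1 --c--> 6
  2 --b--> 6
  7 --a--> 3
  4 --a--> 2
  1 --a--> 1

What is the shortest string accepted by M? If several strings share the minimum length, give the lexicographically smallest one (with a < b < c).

abb

A breadth-first search from 0 reaches an accepting state first via the path 0 → 2 → 6 → 5 on input abb.
No string of length < 3 is accepted (BFS exhausts all shorter strings without reaching an accepting state), and abb is the lexicographically least accepting string of length 3.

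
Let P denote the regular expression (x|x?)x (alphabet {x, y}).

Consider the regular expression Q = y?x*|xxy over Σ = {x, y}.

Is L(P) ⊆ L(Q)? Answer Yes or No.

Converting the expression P to a DFA (subset construction, then merging equivalent states) gives the minimal DFA with states {p0, p1, p2, p3}, start state p0, accepting states {p1, p3} and transitions p0: x→p1, y→p2; p1: x→p3, y→p2; p2: x→p2, y→p2; p3: x→p2, y→p2.
Converting the expression Q to a DFA (subset construction, then merging equivalent states) gives the minimal DFA with states {q0, q1, q2, q3, q4, q5}, start state q0, accepting states {q0, q1, q2, q3, q5} and transitions q0: x→q1, y→q2; q1: x→q3, y→q4; q2: x→q2, y→q4; q3: x→q2, y→q5; q4: x→q4, y→q4; q5: x→q4, y→q4.
Exploring the product automaton P × Q from the start pair (p0, q0), following both machines on each input symbol, reaches 6 state pairs: (p0, q0), (p1, q1), (p2, q2), (p3, q3), (p2, q4), (p2, q5).
P accepts in {p1, p3} and Q accepts in {q0, q1, q2, q3, q5}. The reachable pairs whose P-component is accepting are (p1, q1), (p3, q3); in each of them the Q-component is accepting too, so the product for L(P) \ L(Q) (P-component accepting, Q-component rejecting) has no reachable accepting pair and the difference is empty.
Hence every string in L(P) is also in L(Q).

Yes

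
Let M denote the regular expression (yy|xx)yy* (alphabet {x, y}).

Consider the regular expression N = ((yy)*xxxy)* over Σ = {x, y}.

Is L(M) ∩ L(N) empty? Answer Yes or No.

Converting the expression M to a DFA (subset construction, then merging equivalent states) gives the minimal DFA with states {m0, m1, m2, m3, m4, m5}, start state m0, accepting states {m5} and transitions m0: x→m1, y→m2; m1: x→m3, y→m4; m2: x→m4, y→m3; m3: x→m4, y→m5; m4: x→m4, y→m4; m5: x→m4, y→m5.
Converting the expression N to a DFA (subset construction, then merging equivalent states) gives the minimal DFA with states {n0, n1, n2, n3, n4, n5, n6}, start state n0, accepting states {n0} and transitions n0: x→n1, y→n2; n1: x→n3, y→n4; n2: x→n4, y→n5; n3: x→n6, y→n4; n4: x→n4, y→n4; n5: x→n1, y→n2; n6: x→n4, y→n0.
Exploring the product automaton M × N from the start pair (m0, n0), following both machines on each input symbol, reaches 15 state pairs: (m0, n0), (m1, n1), (m2, n2), (m3, n3), (m4, n4), (m3, n5), (m4, n6), (m5, n4), (m4, n1), (m5, n2), (m4, n0), (m4, n3), (m5, n5), (m4, n2), (m4, n5).
M accepts in {m5} and N accepts in {n0}; no reachable pair has both components accepting, so no string drives both machines to acceptance simultaneously and L(M) ∩ L(N) = ∅.
So no string is accepted by both, and the intersection is empty.

Yes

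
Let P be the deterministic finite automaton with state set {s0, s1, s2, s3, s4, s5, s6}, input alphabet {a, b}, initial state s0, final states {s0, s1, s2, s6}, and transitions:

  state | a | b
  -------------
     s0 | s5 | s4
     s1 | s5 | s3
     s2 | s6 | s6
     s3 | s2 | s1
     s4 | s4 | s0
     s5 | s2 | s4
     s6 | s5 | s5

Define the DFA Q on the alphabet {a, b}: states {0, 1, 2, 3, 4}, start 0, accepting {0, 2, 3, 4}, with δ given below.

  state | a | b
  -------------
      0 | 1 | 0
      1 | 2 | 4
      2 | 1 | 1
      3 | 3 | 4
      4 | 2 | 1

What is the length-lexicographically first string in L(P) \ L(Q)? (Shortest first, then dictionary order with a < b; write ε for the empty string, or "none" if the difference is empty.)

The string aaa is accepted by P but not by Q.
No shorter string lies in the difference, and aaa is the lexicographically first length-3 string in L(P) \ L(Q).

aaa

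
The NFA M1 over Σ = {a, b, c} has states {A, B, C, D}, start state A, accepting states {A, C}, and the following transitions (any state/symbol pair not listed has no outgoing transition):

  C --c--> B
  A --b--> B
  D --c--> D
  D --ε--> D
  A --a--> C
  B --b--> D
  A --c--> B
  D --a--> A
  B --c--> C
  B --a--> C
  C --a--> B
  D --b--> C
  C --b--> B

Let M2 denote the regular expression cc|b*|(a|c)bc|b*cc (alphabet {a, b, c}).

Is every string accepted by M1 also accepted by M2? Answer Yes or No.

The string a is in L(M1) but not in L(M2).
So L(M1) ⊄ L(M2).

No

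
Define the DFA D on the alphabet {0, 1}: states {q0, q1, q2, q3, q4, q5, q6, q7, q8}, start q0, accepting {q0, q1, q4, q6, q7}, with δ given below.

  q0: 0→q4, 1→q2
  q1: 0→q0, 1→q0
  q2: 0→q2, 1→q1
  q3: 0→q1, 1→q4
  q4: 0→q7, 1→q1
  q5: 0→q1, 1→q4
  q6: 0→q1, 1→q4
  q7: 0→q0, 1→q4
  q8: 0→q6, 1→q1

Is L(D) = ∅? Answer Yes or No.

The empty string ε is accepted: the run q0 ends in the accepting state q0.
Since at least one string is accepted, L(D) is not empty.

No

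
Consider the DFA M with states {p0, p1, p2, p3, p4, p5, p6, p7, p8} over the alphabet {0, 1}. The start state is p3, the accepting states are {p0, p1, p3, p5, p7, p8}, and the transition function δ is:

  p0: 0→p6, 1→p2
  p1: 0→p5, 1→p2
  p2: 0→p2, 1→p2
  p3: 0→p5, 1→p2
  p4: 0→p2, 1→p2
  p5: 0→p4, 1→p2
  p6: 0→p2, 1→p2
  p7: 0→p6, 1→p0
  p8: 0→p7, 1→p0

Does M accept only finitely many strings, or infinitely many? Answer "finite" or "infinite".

The useful states (reachable from p3 and able to reach an accepting state) are {p3, p5}.
Restricted to these states the transition graph has no cycle, so every accepting path has bounded length and L is finite.

finite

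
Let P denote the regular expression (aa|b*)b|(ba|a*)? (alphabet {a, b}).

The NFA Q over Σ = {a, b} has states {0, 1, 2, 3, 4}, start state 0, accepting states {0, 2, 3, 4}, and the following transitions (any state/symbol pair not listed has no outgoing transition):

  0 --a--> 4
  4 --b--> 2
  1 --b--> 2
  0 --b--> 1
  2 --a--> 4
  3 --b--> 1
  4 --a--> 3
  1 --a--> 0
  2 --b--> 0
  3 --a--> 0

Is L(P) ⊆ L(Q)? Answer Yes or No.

The string b is in L(P) but not in L(Q).
So L(P) ⊄ L(Q).

No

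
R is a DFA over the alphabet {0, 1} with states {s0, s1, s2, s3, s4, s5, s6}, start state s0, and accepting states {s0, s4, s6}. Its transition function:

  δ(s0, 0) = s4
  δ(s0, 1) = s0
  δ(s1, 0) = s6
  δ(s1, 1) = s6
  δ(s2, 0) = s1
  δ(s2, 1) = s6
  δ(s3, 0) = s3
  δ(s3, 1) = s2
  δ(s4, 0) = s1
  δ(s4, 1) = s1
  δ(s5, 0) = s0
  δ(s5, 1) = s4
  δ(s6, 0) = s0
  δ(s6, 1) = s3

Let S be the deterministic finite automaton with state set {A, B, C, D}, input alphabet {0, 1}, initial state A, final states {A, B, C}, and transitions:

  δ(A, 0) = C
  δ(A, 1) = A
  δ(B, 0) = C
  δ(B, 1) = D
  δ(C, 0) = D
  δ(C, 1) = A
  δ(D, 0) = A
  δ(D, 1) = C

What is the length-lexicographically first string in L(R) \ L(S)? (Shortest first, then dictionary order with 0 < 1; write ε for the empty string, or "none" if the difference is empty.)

The string 0010 is accepted by R but not by S.
No shorter string lies in the difference, and 0010 is the lexicographically first length-4 string in L(R) \ L(S).

0010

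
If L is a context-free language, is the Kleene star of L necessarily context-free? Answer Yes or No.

If S₁ is the start symbol of a grammar for L, the grammar with new start symbol S and productions S → S₁S | ε generates L*.
So the context-free languages are closed under Kleene star.

Yes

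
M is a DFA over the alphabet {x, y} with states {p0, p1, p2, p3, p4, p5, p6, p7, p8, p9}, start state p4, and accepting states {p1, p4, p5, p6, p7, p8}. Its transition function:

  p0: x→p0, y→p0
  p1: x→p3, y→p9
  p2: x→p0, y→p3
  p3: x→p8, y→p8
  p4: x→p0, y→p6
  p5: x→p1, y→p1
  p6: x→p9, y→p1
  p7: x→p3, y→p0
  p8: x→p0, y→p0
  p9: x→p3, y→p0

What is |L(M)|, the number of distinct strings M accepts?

The useful subgraph on states {p1, p3, p4, p6, p8, p9} is acyclic, so L(M) is finite; the longest accepting path visits 6 useful states, giving maximum string length 5.
Counting accepting paths from p4 by length: 1 of length 0, 1 of length 1, 1 of length 2, 4 of length 4, 2 of length 5. Total 9.

9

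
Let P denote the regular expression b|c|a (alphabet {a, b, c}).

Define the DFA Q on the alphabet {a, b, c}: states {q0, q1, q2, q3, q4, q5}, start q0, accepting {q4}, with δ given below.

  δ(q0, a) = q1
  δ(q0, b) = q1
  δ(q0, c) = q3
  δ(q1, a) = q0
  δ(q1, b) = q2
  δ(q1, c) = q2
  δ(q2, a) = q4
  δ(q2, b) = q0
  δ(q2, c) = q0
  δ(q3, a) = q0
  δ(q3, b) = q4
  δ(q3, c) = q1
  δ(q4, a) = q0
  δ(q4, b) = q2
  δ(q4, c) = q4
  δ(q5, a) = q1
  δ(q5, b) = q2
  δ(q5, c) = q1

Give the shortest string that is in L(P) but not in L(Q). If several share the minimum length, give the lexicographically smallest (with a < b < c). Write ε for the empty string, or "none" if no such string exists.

a

The string a is accepted by P but not by Q.
No shorter string lies in the difference, and a is the lexicographically first length-1 string in L(P) \ L(Q).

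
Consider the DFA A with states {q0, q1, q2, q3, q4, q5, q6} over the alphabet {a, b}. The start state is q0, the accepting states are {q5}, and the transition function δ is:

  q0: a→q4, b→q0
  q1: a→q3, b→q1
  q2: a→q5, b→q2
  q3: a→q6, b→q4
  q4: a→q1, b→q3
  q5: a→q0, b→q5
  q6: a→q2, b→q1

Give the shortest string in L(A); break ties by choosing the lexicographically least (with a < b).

A breadth-first search from q0 reaches an accepting state first via the path q0 → q4 → q3 → q6 → q2 → q5 on input abaaa.
No string of length < 5 is accepted (BFS exhausts all shorter strings without reaching an accepting state), and abaaa is the lexicographically least accepting string of length 5.

abaaa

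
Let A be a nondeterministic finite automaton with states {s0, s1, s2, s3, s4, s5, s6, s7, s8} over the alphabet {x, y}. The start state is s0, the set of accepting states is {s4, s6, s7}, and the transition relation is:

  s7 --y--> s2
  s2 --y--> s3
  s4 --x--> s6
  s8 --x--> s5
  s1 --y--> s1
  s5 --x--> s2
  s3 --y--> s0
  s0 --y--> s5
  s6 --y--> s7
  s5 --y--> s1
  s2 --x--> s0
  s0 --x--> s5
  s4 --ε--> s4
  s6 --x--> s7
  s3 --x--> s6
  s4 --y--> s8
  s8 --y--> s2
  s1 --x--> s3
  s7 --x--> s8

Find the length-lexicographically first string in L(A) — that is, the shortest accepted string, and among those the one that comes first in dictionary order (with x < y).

A breadth-first search from s0 reaches an accepting state first via the path s0 → s5 → s2 → s3 → s6 on input xxyx.
No string of length < 4 is accepted (BFS exhausts all shorter strings without reaching an accepting state), and xxyx is the lexicographically least accepting string of length 4.

xxyx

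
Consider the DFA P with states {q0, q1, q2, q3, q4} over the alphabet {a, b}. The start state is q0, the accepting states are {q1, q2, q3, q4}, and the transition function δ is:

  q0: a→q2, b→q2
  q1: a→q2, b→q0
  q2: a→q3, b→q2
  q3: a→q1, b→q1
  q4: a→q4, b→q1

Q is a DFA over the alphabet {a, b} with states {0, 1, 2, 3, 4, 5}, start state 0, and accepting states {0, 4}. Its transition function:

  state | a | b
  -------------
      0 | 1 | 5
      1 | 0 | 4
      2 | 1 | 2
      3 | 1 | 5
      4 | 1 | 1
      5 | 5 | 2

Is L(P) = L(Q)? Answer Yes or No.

The string a is accepted by P but rejected by Q.
So L(P) ≠ L(Q).

No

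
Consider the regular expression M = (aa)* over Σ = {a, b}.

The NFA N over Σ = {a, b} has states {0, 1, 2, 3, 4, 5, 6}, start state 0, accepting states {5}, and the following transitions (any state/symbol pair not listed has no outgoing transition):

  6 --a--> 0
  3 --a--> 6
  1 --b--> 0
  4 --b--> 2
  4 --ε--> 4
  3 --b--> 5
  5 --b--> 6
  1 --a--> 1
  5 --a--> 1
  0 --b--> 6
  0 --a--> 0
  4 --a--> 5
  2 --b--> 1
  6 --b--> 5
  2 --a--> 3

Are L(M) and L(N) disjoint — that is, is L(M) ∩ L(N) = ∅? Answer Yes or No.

Yes

Converting the expression M to a DFA (subset construction, then merging equivalent states) gives the minimal DFA with states {m0, m1, m2}, start state m0, accepting states {m0} and transitions m0: a→m1, b→m2; m1: a→m0, b→m2; m2: a→m2, b→m2.
Exploring the product automaton M × N from the start pair (m0, 0), following both machines on each input symbol, reaches 6 state pairs: (m0, 0), (m1, 0), (m2, 6), (m2, 0), (m2, 5), (m2, 1).
M accepts in {m0} and N accepts in {5}; no reachable pair has both components accepting, so no string drives both machines to acceptance simultaneously and L(M) ∩ L(N) = ∅.
So no string is accepted by both, and the intersection is empty.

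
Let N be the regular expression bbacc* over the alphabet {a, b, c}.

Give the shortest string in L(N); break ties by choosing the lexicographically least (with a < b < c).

By inspection of the expression, no string of length less than 4 matches, and bbac is the lexicographically first match of length 4.

bbac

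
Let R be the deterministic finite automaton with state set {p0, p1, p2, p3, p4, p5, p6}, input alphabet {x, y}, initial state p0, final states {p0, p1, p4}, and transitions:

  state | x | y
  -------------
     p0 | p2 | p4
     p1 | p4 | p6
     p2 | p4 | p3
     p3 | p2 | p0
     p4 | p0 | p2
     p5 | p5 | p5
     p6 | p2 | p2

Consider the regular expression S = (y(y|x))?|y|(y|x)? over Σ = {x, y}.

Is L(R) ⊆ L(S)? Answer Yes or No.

No

The string xx is in L(R) but not in L(S).
So L(R) ⊄ L(S).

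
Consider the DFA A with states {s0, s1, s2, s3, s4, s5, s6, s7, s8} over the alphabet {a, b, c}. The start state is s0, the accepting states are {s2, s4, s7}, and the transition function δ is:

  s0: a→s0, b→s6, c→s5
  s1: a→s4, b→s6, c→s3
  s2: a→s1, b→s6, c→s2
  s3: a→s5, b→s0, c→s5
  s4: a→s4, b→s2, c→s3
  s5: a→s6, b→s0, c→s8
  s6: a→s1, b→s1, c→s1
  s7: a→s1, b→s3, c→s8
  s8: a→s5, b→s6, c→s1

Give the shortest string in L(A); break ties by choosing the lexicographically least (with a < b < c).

A breadth-first search from s0 reaches an accepting state first via the path s0 → s6 → s1 → s4 on input baa.
No string of length < 3 is accepted (BFS exhausts all shorter strings without reaching an accepting state), and baa is the lexicographically least accepting string of length 3.

baa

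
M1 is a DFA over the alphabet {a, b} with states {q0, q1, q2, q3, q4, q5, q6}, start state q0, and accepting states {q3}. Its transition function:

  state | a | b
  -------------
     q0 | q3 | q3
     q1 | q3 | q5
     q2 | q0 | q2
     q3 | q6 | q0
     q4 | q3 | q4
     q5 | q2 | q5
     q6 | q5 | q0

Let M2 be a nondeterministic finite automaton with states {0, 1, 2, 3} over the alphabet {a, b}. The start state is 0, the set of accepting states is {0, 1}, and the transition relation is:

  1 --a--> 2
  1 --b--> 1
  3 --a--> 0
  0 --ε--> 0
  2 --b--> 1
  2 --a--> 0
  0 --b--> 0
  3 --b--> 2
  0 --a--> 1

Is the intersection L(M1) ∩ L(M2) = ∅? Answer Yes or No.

The string a is accepted by both M1 and M2.
Hence L(M1) ∩ L(M2) ≠ ∅.

No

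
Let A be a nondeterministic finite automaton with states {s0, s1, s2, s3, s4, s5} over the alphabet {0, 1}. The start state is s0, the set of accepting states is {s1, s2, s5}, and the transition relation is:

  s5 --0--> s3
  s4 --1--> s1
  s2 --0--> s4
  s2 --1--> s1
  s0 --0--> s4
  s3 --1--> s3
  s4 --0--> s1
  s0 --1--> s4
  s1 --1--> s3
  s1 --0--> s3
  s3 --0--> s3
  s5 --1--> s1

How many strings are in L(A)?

The useful subgraph on states {s0, s1, s4} is acyclic, so L(A) is finite; the longest accepting path visits 3 useful states, giving maximum string length 2.
Counting accepting paths from s0 by length: 4 of length 2. Total 4.

4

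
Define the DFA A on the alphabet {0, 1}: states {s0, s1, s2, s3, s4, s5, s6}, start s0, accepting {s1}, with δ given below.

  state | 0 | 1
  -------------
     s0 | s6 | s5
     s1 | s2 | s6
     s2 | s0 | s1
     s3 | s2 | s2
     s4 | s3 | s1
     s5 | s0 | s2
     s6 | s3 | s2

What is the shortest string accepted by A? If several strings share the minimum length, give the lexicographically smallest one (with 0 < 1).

011

A breadth-first search from s0 reaches an accepting state first via the path s0 → s6 → s2 → s1 on input 011.
No string of length < 3 is accepted (BFS exhausts all shorter strings without reaching an accepting state), and 011 is the lexicographically least accepting string of length 3.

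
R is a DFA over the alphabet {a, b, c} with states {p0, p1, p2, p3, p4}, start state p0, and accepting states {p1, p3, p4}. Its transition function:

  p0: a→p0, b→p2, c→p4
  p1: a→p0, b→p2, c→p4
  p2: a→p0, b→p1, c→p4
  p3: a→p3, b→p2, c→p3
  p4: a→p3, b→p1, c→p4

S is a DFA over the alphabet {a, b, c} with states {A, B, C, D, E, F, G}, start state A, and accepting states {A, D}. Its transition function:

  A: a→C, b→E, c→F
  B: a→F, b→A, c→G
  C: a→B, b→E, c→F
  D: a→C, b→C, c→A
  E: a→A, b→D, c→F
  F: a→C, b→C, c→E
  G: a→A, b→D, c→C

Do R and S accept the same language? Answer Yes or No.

The string c is accepted by R but rejected by S.
So L(R) ≠ L(S).

No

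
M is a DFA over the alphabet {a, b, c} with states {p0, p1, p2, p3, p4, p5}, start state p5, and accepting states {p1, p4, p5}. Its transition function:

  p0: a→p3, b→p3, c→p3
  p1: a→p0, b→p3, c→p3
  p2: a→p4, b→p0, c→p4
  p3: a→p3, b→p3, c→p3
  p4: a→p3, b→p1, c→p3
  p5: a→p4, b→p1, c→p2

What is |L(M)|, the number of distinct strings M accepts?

8

The useful subgraph on states {p1, p2, p4, p5} is acyclic, so L(M) is finite; the longest accepting path visits 4 useful states, giving maximum string length 3.
Counting accepting paths from p5 by length: 1 of length 0, 2 of length 1, 3 of length 2, 2 of length 3. Total 8.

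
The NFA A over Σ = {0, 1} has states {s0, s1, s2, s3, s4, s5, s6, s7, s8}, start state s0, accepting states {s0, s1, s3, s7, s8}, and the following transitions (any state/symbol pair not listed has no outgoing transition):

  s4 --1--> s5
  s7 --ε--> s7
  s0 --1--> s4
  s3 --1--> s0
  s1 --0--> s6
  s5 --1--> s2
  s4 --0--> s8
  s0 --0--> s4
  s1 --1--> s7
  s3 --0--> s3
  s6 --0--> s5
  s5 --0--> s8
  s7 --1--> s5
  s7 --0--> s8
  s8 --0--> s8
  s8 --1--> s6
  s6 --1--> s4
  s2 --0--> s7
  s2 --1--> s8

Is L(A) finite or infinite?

infinite

State s8 is reachable from the start and can reach an accepting state, and it lies on the cycle s8 → s8.
Traversing that cycle any number of times yields accepted strings of unbounded length, so the language is infinite.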